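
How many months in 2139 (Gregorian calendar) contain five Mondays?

4

A month of length L has five Mondays iff its first Monday is on day ≤ L−28 (so day 1–3 in a 31-day month, 1–2 in a 30-day month, day 1 in a leap February).
Checking each month of 2139: Jan starts Thu (31d); Feb starts Sun (28d); Mar starts Sun (31d) ✓; Apr starts Wed (30d); May starts Fri (31d); Jun starts Mon (30d) ✓; Jul starts Wed (31d); Aug starts Sat (31d) ✓; Sep starts Tue (30d); Oct starts Thu (31d); Nov starts Sun (30d) ✓; Dec starts Tue (31d).
Five-Monday months: March, June, August, November → 4.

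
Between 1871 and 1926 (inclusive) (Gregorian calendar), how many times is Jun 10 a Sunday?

Track Jun 10's weekday year by year (advancing +1, or +2 across a Feb 29):
  1871: Sat  1872: Mon (+2)  1873: Tue (+1)  1874: Wed (+1)  1875: Thu (+1)
  1876: Sat (+2)  1877: Sun (+1) ✓  1878: Mon (+1)  1879: Tue (+1)  1880: Thu (+2)
  1881: Fri (+1)  1882: Sat (+1)  1883: Sun (+1) ✓  1884: Tue (+2)  … (28 more years) …
  1913: Tue (+1)  1914: Wed (+1)  1915: Thu (+1)  1916: Sat (+2)  1917: Sun (+1) ✓
  1918: Mon (+1)  1919: Tue (+1)  1920: Thu (+2)  1921: Fri (+1)  1922: Sat (+1)
  1923: Sun (+1) ✓  1924: Tue (+2)  1925: Wed (+1)  1926: Thu (+1)
Sunday years: 1877, 1883, 1888, 1894, 1900, 1906, 1917, 1923 — 8 in total.

8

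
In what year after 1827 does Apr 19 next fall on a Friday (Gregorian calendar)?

1833

From one year to the next, a fixed date's weekday advances by 1, or by 2 when a Feb 29 lies between the two dates.
1827: April 19 is Thursday.
1828: Saturday (+2)
1829: Sunday (+1)
1830: Monday (+1)
1831: Tuesday (+1)
1832: Thursday (+2)
1833: Friday (+1)
Apr 19 falls on a Friday in 1833.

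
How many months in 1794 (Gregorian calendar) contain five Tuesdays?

A month of length L has five Tuesdays iff its first Tuesday is on day ≤ L−28 (so day 1–3 in a 31-day month, 1–2 in a 30-day month, day 1 in a leap February).
Checking each month of 1794: Jan starts Wed (31d); Feb starts Sat (28d); Mar starts Sat (31d); Apr starts Tue (30d) ✓; May starts Thu (31d); Jun starts Sun (30d); Jul starts Tue (31d) ✓; Aug starts Fri (31d); Sep starts Mon (30d) ✓; Oct starts Wed (31d); Nov starts Sat (30d); Dec starts Mon (31d) ✓.
Five-Tuesday months: April, July, September, December → 4.

4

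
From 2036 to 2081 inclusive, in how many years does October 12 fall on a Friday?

Track October 12's weekday year by year (advancing +1, or +2 across a Feb 29):
  2036: Sun  2037: Mon (+1)  2038: Tue (+1)  2039: Wed (+1)  2040: Fri (+2) ✓
  2041: Sat (+1)  2042: Sun (+1)  2043: Mon (+1)  2044: Wed (+2)  2045: Thu (+1)
  2046: Fri (+1) ✓  2047: Sat (+1)  2048: Mon (+2)  2049: Tue (+1)  … (18 more years) …
  2068: Fri (+2) ✓  2069: Sat (+1)  2070: Sun (+1)  2071: Mon (+1)  2072: Wed (+2)
  2073: Thu (+1)  2074: Fri (+1) ✓  2075: Sat (+1)  2076: Mon (+2)  2077: Tue (+1)
  2078: Wed (+1)  2079: Thu (+1)  2080: Sat (+2)  2081: Sun (+1)
Friday years: 2040, 2046, 2057, 2063, 2068, 2074 — 6 in total.

6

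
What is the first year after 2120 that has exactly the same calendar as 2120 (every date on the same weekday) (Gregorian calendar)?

2148

Two years share a calendar iff Jan 1 falls on the same weekday and both are leap or both are common. 2120: Jan 1 is Monday, leap year.
2121: Jan 1 Wednesday, common
2122: Jan 1 Thursday, common
2123: Jan 1 Friday, common
2124: Jan 1 Saturday, leap
2125: Jan 1 Monday, common
2126: Jan 1 Tuesday, common
2127: Jan 1 Wednesday, common
2128: Jan 1 Thursday, leap
2129: Jan 1 Saturday, common
2130: Jan 1 Sunday, common
2131: Jan 1 Monday, common
2132: Jan 1 Tuesday, leap
2133: Jan 1 Thursday, common
2134: Jan 1 Friday, common
2135: Jan 1 Saturday, common
2136: Jan 1 Sunday, leap
2137: Jan 1 Tuesday, common
2138: Jan 1 Wednesday, common
2139: Jan 1 Thursday, common
2140: Jan 1 Friday, leap
2141: Jan 1 Sunday, common
2142: Jan 1 Monday, common
2143: Jan 1 Tuesday, common
2144: Jan 1 Wednesday, leap
2145: Jan 1 Friday, common
2146: Jan 1 Saturday, common
2147: Jan 1 Sunday, common
2148: Jan 1 Monday, leap
2148 matches on both conditions.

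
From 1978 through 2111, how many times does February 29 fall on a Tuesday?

4

Leap years in 1978–2111: 32 of them.
Feb 29 weekday advances by 5 (mod 7) from one leap year to the next four years later (or differs when a century non-leap intervenes).
Leap-day weekdays: 1980:Fri 1984:Wed 1988:Mon 1992:Sat 1996:Thu 2000:Tue✓ 2004:Sun 2008:Fri 2012:Wed 2016:Mon 2020:Sat 2024:Thu 2028:Tue✓ …(6 more)… 2056:Tue✓ 2060:Sun 2064:Fri 2068:Wed 2072:Mon 2076:Sat 2080:Thu 2084:Tue✓ 2088:Sun 2092:Fri 2096:Wed 2104:Fri 2108:Wed
Tuesday: 2000, 2028, 2056, 2084 → 4.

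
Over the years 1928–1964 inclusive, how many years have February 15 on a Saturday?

Track February 15's weekday year by year (advancing +1, or +2 across a Feb 29):
  1928: Wed  1929: Fri (+2)  1930: Sat (+1) ✓  1931: Sun (+1)  1932: Mon (+1)
  1933: Wed (+2)  1934: Thu (+1)  1935: Fri (+1)  1936: Sat (+1) ✓  1937: Mon (+2)
  1938: Tue (+1)  1939: Wed (+1)  1940: Thu (+1)  1941: Sat (+2) ✓  … (9 more years) …
  1951: Thu (+1)  1952: Fri (+1)  1953: Sun (+2)  1954: Mon (+1)  1955: Tue (+1)
  1956: Wed (+1)  1957: Fri (+2)  1958: Sat (+1) ✓  1959: Sun (+1)  1960: Mon (+1)
  1961: Wed (+2)  1962: Thu (+1)  1963: Fri (+1)  1964: Sat (+1) ✓
Saturday years: 1930, 1936, 1941, 1947, 1958, 1964 — 6 in total.

6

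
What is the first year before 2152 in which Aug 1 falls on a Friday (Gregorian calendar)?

2149

From one year to the next, a fixed date's weekday advances by 1, or by 2 when a Feb 29 lies between the two dates.
2152: August 1 is Tuesday.
2151: Sunday (−2)
2150: Saturday (−1)
2149: Friday (−1)
Aug 1 falls on a Friday in 2149.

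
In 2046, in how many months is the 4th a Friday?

Check the 4th of each month of 2046: Jan 4: Thu, Feb 4: Sun, Mar 4: Sun, Apr 4: Wed, May 4: Fri, Jun 4: Mon, Jul 4: Wed, Aug 4: Sat, Sep 4: Tue, Oct 4: Thu, Nov 4: Sun, Dec 4: Tue.
Friday occurs in May — 1 month.

1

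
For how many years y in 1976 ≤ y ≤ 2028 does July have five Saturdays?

July has 31 days; it has five Saturdays when Saturday falls among the first (month-length − 28) days — i.e. when July 1 is one of Saturday/Friday/Thursday.
July 1 by year: 1976:Thu✓ 1977:Fri✓ 1978:Sat✓ 1979:Sun 1980:Tue 1981:Wed 1982:Thu✓ 1983:Fri✓ 1984:Sun 1985:Mon 1986:Tue 1987:Wed 1988:Fri✓ 1989:Sat✓ 1990:Sun …(23 more)… 2014:Tue 2015:Wed 2016:Fri✓ 2017:Sat✓ 2018:Sun 2019:Mon 2020:Wed 2021:Thu✓ 2022:Fri✓ 2023:Sat✓ 2024:Mon 2025:Tue 2026:Wed 2027:Thu✓ 2028:Sat✓
Years with five Saturdays: 1976, 1977, 1978, 1982, 1983, 1988, 1989, 1993, 1994, 1995, 1999, 2000, 2004, 2005, 2006, 2010, 2011, 2016, 2017, 2021, 2022, 2023, 2027, 2028 → 24.

24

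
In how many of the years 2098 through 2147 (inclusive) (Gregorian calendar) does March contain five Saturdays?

20

March has 31 days; it has five Saturdays when Saturday falls among the first (month-length − 28) days — i.e. when March 1 is one of Saturday/Friday/Thursday.
March 1 by year: 2098:Sat✓ 2099:Sun 2100:Mon 2101:Tue 2102:Wed 2103:Thu✓ 2104:Sat✓ 2105:Sun 2106:Mon 2107:Tue 2108:Thu✓ 2109:Fri✓ 2110:Sat✓ 2111:Sun 2112:Tue …(20 more)… 2133:Sun 2134:Mon 2135:Tue 2136:Thu✓ 2137:Fri✓ 2138:Sat✓ 2139:Sun 2140:Tue 2141:Wed 2142:Thu✓ 2143:Fri✓ 2144:Sun 2145:Mon 2146:Tue 2147:Wed
Years with five Saturdays: 2098, 2103, 2104, 2108, 2109, 2110, 2114, 2115, 2120, 2121, 2125, 2126, 2127, 2131, 2132, 2136, 2137, 2138, 2142, 2143 → 20.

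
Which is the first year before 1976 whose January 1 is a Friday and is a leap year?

Jan 1 advances by 2 weekdays after a leap year and by 1 after a common year.
1976: Jan 1 is Thursday (leap).
1975: Wednesday
1974: Tuesday
1973: Monday
1972: Saturday (leap)
1971: Friday
1970: Thursday
1969: Wednesday
1968: Monday (leap)
1967: Sunday
1966: Saturday
1965: Friday
1964: Wednesday (leap)
1963: Tuesday
1962: Monday
1961: Sunday
1960: Friday (leap)
1960 begins on a Friday and is a leap year.

1960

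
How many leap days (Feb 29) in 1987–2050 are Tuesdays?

Leap years in 1987–2050: 16 of them.
Feb 29 weekday advances by 5 (mod 7) from one leap year to the next four years later (or differs when a century non-leap intervenes).
Leap-day weekdays: 1988:Mon 1992:Sat 1996:Thu 2000:Tue✓ 2004:Sun 2008:Fri 2012:Wed 2016:Mon 2020:Sat 2024:Thu 2028:Tue✓ 2032:Sun 2036:Fri 2040:Wed 2044:Mon 2048:Sat
Tuesday: 2000, 2028 → 2.

2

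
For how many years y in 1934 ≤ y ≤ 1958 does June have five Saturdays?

8

June has 30 days; it has five Saturdays when Saturday falls among the first (month-length − 28) days — i.e. when June 1 is one of Saturday/Friday.
June 1 by year: 1934:Fri✓ 1935:Sat✓ 1936:Mon 1937:Tue 1938:Wed 1939:Thu 1940:Sat✓ 1941:Sun 1942:Mon 1943:Tue 1944:Thu 1945:Fri✓ 1946:Sat✓ 1947:Sun 1948:Tue 1949:Wed 1950:Thu 1951:Fri✓ 1952:Sun 1953:Mon 1954:Tue 1955:Wed 1956:Fri✓ 1957:Sat✓ 1958:Sun
Years with five Saturdays: 1934, 1935, 1940, 1945, 1946, 1951, 1956, 1957 → 8.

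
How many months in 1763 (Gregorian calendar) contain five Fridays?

A month of length L has five Fridays iff its first Friday is on day ≤ L−28 (so day 1–3 in a 31-day month, 1–2 in a 30-day month, day 1 in a leap February).
Checking each month of 1763: Jan starts Sat (31d); Feb starts Tue (28d); Mar starts Tue (31d); Apr starts Fri (30d) ✓; May starts Sun (31d); Jun starts Wed (30d); Jul starts Fri (31d) ✓; Aug starts Mon (31d); Sep starts Thu (30d) ✓; Oct starts Sat (31d); Nov starts Tue (30d); Dec starts Thu (31d) ✓.
Five-Friday months: April, July, September, December → 4.

4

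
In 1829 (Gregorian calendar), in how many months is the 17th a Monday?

Check the 17th of each month of 1829: Jan 17: Sat, Feb 17: Tue, Mar 17: Tue, Apr 17: Fri, May 17: Sun, Jun 17: Wed, Jul 17: Fri, Aug 17: Mon, Sep 17: Thu, Oct 17: Sat, Nov 17: Tue, Dec 17: Thu.
Monday occurs in August — 1 month.

1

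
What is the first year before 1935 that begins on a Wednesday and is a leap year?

Jan 1 advances by 2 weekdays after a leap year and by 1 after a common year.
1935: Jan 1 is Tuesday.
1934: Monday
1933: Sunday
1932: Friday (leap)
1931: Thursday
1930: Wednesday
1929: Tuesday
1928: Sunday (leap)
1927: Saturday
1926: Friday
1925: Thursday
1924: Tuesday (leap)
1923: Monday
1922: Sunday
1921: Saturday
1920: Thursday (leap)
1919: Wednesday
1918: Tuesday
1917: Monday
1916: Saturday (leap)
1915: Friday
1914: Thursday
1913: Wednesday
1912: Monday (leap)
1911: Sunday
1910: Saturday
1909: Friday
1908: Wednesday (leap)
1908 begins on a Wednesday and is a leap year.

1908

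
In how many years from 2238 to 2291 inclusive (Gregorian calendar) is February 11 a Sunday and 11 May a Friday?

6

Check each year's weekday for February 11 and 11 May:
  2238: Sun/Fri ✓  2239: Mon/Sat  2240: Tue/Mon  2241: Thu/Tue  2242: Fri/Wed  2243: Sat/Thu  2244: Sun/Sat  2245: Tue/Sun  2246: Wed/Mon  2247: Thu/Tue  2248: Fri/Thu  2249: Sun/Fri ✓  2250: Mon/Sat  2251: Tue/Sun  …(26 more)…  2278: Mon/Sat  2279: Tue/Sun  2280: Wed/Tue  2281: Fri/Wed  2282: Sat/Thu  2283: Sun/Fri ✓  2284: Mon/Sun  2285: Wed/Mon  2286: Thu/Tue  2287: Fri/Wed  2288: Sat/Fri  2289: Mon/Sat  2290: Tue/Sun  2291: Wed/Mon
Both conditions hold in: 2238, 2249, 2255, 2266, 2277, 2283 — 6.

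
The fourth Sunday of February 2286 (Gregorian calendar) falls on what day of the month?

28

February 1, 2286 is a Monday, so the first Sunday is the 7th.
The fourth Sunday is 7 + 21 = 28.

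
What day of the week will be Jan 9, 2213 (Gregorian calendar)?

January 1, 2213 is a Friday.
January 9 is day 9 of the year, i.e. 8 days after Jan 1.
8 mod 7 = 1, so advance 1 weekday from Friday: Saturday.

Saturday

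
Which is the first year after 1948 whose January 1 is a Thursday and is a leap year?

Jan 1 advances by 2 weekdays after a leap year and by 1 after a common year.
1948: Jan 1 is Thursday (leap).
1949: Saturday
1950: Sunday
1951: Monday
1952: Tuesday (leap)
1953: Thursday
1954: Friday
1955: Saturday
1956: Sunday (leap)
1957: Tuesday
1958: Wednesday
1959: Thursday
1960: Friday (leap)
1961: Sunday
1962: Monday
1963: Tuesday
1964: Wednesday (leap)
1965: Friday
1966: Saturday
1967: Sunday
1968: Monday (leap)
1969: Wednesday
1970: Thursday
1971: Friday
1972: Saturday (leap)
1973: Monday
1974: Tuesday
1975: Wednesday
1976: Thursday (leap)
1976 begins on a Thursday and is a leap year.

1976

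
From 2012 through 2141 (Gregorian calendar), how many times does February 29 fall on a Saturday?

Leap years in 2012–2141: 32 of them.
Feb 29 weekday advances by 5 (mod 7) from one leap year to the next four years later (or differs when a century non-leap intervenes).
Leap-day weekdays: 2012:Wed 2016:Mon 2020:Sat✓ 2024:Thu 2028:Tue 2032:Sun 2036:Fri 2040:Wed 2044:Mon 2048:Sat✓ 2052:Thu 2056:Tue 2060:Sun …(6 more)… 2088:Sun 2092:Fri 2096:Wed 2104:Fri 2108:Wed 2112:Mon 2116:Sat✓ 2120:Thu 2124:Tue 2128:Sun 2132:Fri 2136:Wed 2140:Mon
Saturday: 2020, 2048, 2076, 2116 → 4.

4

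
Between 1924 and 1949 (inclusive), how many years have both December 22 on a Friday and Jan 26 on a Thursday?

2

Check each year's weekday for December 22 and Jan 26:
  1924: Mon/Sat  1925: Tue/Mon  1926: Wed/Tue  1927: Thu/Wed  1928: Sat/Thu  1929: Sun/Sat  1930: Mon/Sun  1931: Tue/Mon  1932: Thu/Tue  1933: Fri/Thu ✓  1934: Sat/Fri  1935: Sun/Sat  1936: Tue/Sun  1937: Wed/Tue  1938: Thu/Wed  1939: Fri/Thu ✓  1940: Sun/Fri  1941: Mon/Sun  1942: Tue/Mon  1943: Wed/Tue  1944: Fri/Wed  1945: Sat/Fri  1946: Sun/Sat  1947: Mon/Sun  1948: Wed/Mon  1949: Thu/Wed
Both conditions hold in: 1933, 1939 — 2.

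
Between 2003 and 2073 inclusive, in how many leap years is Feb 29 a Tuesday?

Leap years in 2003–2073: 18 of them.
Feb 29 weekday advances by 5 (mod 7) from one leap year to the next four years later (or differs when a century non-leap intervenes).
Leap-day weekdays: 2004:Sun 2008:Fri 2012:Wed 2016:Mon 2020:Sat 2024:Thu 2028:Tue✓ 2032:Sun 2036:Fri 2040:Wed 2044:Mon 2048:Sat 2052:Thu 2056:Tue✓ 2060:Sun 2064:Fri 2068:Wed 2072:Mon
Tuesday: 2028, 2056 → 2.

2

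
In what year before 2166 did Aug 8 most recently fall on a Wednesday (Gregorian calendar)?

2164

From one year to the next, a fixed date's weekday advances by 1, or by 2 when a Feb 29 lies between the two dates.
2166: August 8 is Friday.
2165: Thursday (−1)
2164: Wednesday (−1)
Aug 8 falls on a Wednesday in 2164.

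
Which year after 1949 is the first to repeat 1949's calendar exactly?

1955

Two years share a calendar iff Jan 1 falls on the same weekday and both are leap or both are common. 1949: Jan 1 is Saturday, common year.
1950: Jan 1 Sunday, common
1951: Jan 1 Monday, common
1952: Jan 1 Tuesday, leap
1953: Jan 1 Thursday, common
1954: Jan 1 Friday, common
1955: Jan 1 Saturday, common
1955 matches on both conditions.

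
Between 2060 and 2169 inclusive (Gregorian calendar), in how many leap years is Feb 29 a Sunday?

4

Leap years in 2060–2169: 27 of them.
Feb 29 weekday advances by 5 (mod 7) from one leap year to the next four years later (or differs when a century non-leap intervenes).
Leap-day weekdays: 2060:Sun✓ 2064:Fri 2068:Wed 2072:Mon 2076:Sat 2080:Thu 2084:Tue 2088:Sun✓ 2092:Fri 2096:Wed 2104:Fri 2108:Wed 2112:Mon 2116:Sat 2120:Thu 2124:Tue 2128:Sun✓ 2132:Fri 2136:Wed 2140:Mon 2144:Sat 2148:Thu 2152:Tue 2156:Sun✓ 2160:Fri 2164:Wed 2168:Mon
Sunday: 2060, 2088, 2128, 2156 → 4.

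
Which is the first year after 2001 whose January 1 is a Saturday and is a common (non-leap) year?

Jan 1 advances by 2 weekdays after a leap year and by 1 after a common year.
2001: Jan 1 is Monday.
2002: Tuesday
2003: Wednesday
2004: Thursday (leap)
2005: Saturday
2005 begins on a Saturday and is a common year.

2005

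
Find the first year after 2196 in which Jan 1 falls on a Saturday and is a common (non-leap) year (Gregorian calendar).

Jan 1 advances by 2 weekdays after a leap year and by 1 after a common year.
2196: Jan 1 is Friday (leap).
2197: Sunday
2198: Monday
2199: Tuesday
2200: Wednesday
2201: Thursday
2202: Friday
2203: Saturday
2203 begins on a Saturday and is a common year.

2203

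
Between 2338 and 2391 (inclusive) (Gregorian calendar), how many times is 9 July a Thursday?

7

Track 9 July's weekday year by year (advancing +1, or +2 across a Feb 29):
  2338: Sat  2339: Sun (+1)  2340: Tue (+2)  2341: Wed (+1)  2342: Thu (+1) ✓
  2343: Fri (+1)  2344: Sun (+2)  2345: Mon (+1)  2346: Tue (+1)  2347: Wed (+1)
  2348: Fri (+2)  2349: Sat (+1)  2350: Sun (+1)  2351: Mon (+1)  … (26 more years) …
  2378: Sun (+1)  2379: Mon (+1)  2380: Wed (+2)  2381: Thu (+1) ✓  2382: Fri (+1)
  2383: Sat (+1)  2384: Mon (+2)  2385: Tue (+1)  2386: Wed (+1)  2387: Thu (+1) ✓
  2388: Sat (+2)  2389: Sun (+1)  2390: Mon (+1)  2391: Tue (+1)
Thursday years: 2342, 2353, 2359, 2364, 2370, 2381, 2387 — 7 in total.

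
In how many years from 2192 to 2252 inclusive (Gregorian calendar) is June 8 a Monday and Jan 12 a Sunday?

2

Check each year's weekday for June 8 and Jan 12:
  2192: Fri/Thu  2193: Sat/Sat  2194: Sun/Sun  2195: Mon/Mon  2196: Wed/Tue  2197: Thu/Thu  2198: Fri/Fri  2199: Sat/Sat  2200: Sun/Sun  2201: Mon/Mon  2202: Tue/Tue  2203: Wed/Wed  2204: Fri/Thu  2205: Sat/Sat  …(33 more)…  2239: Sat/Sat  2240: Mon/Sun ✓  2241: Tue/Tue  2242: Wed/Wed  2243: Thu/Thu  2244: Sat/Fri  2245: Sun/Sun  2246: Mon/Mon  2247: Tue/Tue  2248: Thu/Wed  2249: Fri/Fri  2250: Sat/Sat  2251: Sun/Sun  2252: Tue/Mon
Both conditions hold in: 2212, 2240 — 2.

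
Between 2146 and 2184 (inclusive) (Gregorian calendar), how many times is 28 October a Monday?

Track 28 October's weekday year by year (advancing +1, or +2 across a Feb 29):
  2146: Fri  2147: Sat (+1)  2148: Mon (+2) ✓  2149: Tue (+1)  2150: Wed (+1)
  2151: Thu (+1)  2152: Sat (+2)  2153: Sun (+1)  2154: Mon (+1) ✓  2155: Tue (+1)
  2156: Thu (+2)  2157: Fri (+1)  2158: Sat (+1)  2159: Sun (+1)  … (11 more years) …
  2171: Mon (+1) ✓  2172: Wed (+2)  2173: Thu (+1)  2174: Fri (+1)  2175: Sat (+1)
  2176: Mon (+2) ✓  2177: Tue (+1)  2178: Wed (+1)  2179: Thu (+1)  2180: Sat (+2)
  2181: Sun (+1)  2182: Mon (+1) ✓  2183: Tue (+1)  2184: Thu (+2)
Monday years: 2148, 2154, 2165, 2171, 2176, 2182 — 6 in total.

6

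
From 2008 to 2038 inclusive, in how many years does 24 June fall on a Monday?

Track 24 June's weekday year by year (advancing +1, or +2 across a Feb 29):
  2008: Tue  2009: Wed (+1)  2010: Thu (+1)  2011: Fri (+1)  2012: Sun (+2)
  2013: Mon (+1) ✓  2014: Tue (+1)  2015: Wed (+1)  2016: Fri (+2)  2017: Sat (+1)
  2018: Sun (+1)  2019: Mon (+1) ✓  2020: Wed (+2)  2021: Thu (+1)  … (3 more years) …
  2025: Tue (+1)  2026: Wed (+1)  2027: Thu (+1)  2028: Sat (+2)  2029: Sun (+1)
  2030: Mon (+1) ✓  2031: Tue (+1)  2032: Thu (+2)  2033: Fri (+1)  2034: Sat (+1)
  2035: Sun (+1)  2036: Tue (+2)  2037: Wed (+1)  2038: Thu (+1)
Monday years: 2013, 2019, 2024, 2030 — 4 in total.

4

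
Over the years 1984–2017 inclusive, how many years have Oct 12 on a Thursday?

Track Oct 12's weekday year by year (advancing +1, or +2 across a Feb 29):
  1984: Fri  1985: Sat (+1)  1986: Sun (+1)  1987: Mon (+1)  1988: Wed (+2)
  1989: Thu (+1) ✓  1990: Fri (+1)  1991: Sat (+1)  1992: Mon (+2)  1993: Tue (+1)
  1994: Wed (+1)  1995: Thu (+1) ✓  1996: Sat (+2)  1997: Sun (+1)  … (6 more years) …
  2004: Tue (+2)  2005: Wed (+1)  2006: Thu (+1) ✓  2007: Fri (+1)  2008: Sun (+2)
  2009: Mon (+1)  2010: Tue (+1)  2011: Wed (+1)  2012: Fri (+2)  2013: Sat (+1)
  2014: Sun (+1)  2015: Mon (+1)  2016: Wed (+2)  2017: Thu (+1) ✓
Thursday years: 1989, 1995, 2000, 2006, 2017 — 5 in total.

5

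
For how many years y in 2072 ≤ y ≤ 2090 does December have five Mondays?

7

December has 31 days; it has five Mondays when Monday falls among the first (month-length − 28) days — i.e. when December 1 is one of Monday/Sunday/Saturday.
December 1 by year: 2072:Thu 2073:Fri 2074:Sat✓ 2075:Sun✓ 2076:Tue 2077:Wed 2078:Thu 2079:Fri 2080:Sun✓ 2081:Mon✓ 2082:Tue 2083:Wed 2084:Fri 2085:Sat✓ 2086:Sun✓ 2087:Mon✓ 2088:Wed 2089:Thu 2090:Fri
Years with five Mondays: 2074, 2075, 2080, 2081, 2085, 2086, 2087 → 7.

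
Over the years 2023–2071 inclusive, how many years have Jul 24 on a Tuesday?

7

Track Jul 24's weekday year by year (advancing +1, or +2 across a Feb 29):
  2023: Mon  2024: Wed (+2)  2025: Thu (+1)  2026: Fri (+1)  2027: Sat (+1)
  2028: Mon (+2)  2029: Tue (+1) ✓  2030: Wed (+1)  2031: Thu (+1)  2032: Sat (+2)
  2033: Sun (+1)  2034: Mon (+1)  2035: Tue (+1) ✓  2036: Thu (+2)  … (21 more years) …
  2058: Wed (+1)  2059: Thu (+1)  2060: Sat (+2)  2061: Sun (+1)  2062: Mon (+1)
  2063: Tue (+1) ✓  2064: Thu (+2)  2065: Fri (+1)  2066: Sat (+1)  2067: Sun (+1)
  2068: Tue (+2) ✓  2069: Wed (+1)  2070: Thu (+1)  2071: Fri (+1)
Tuesday years: 2029, 2035, 2040, 2046, 2057, 2063, 2068 — 7 in total.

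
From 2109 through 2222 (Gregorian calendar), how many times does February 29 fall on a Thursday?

4

Leap years in 2109–2222: 27 of them.
Feb 29 weekday advances by 5 (mod 7) from one leap year to the next four years later (or differs when a century non-leap intervenes).
Leap-day weekdays: 2112:Mon 2116:Sat 2120:Thu✓ 2124:Tue 2128:Sun 2132:Fri 2136:Wed 2140:Mon 2144:Sat 2148:Thu✓ 2152:Tue 2156:Sun 2160:Fri 2164:Wed 2168:Mon 2172:Sat 2176:Thu✓ 2180:Tue 2184:Sun 2188:Fri 2192:Wed 2196:Mon 2204:Wed 2208:Mon 2212:Sat 2216:Thu✓ 2220:Tue
Thursday: 2120, 2148, 2176, 2216 → 4.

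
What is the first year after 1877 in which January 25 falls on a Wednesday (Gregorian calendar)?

From one year to the next, a fixed date's weekday advances by 1, or by 2 when a Feb 29 lies between the two dates.
1877: January 25 is Thursday.
1878: Friday (+1)
1879: Saturday (+1)
1880: Sunday (+1)
1881: Tuesday (+2)
1882: Wednesday (+1)
January 25 falls on a Wednesday in 1882.

1882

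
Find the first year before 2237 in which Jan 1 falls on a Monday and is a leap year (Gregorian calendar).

2216

Jan 1 advances by 2 weekdays after a leap year and by 1 after a common year.
2237: Jan 1 is Sunday.
2236: Friday (leap)
2235: Thursday
2234: Wednesday
2233: Tuesday
2232: Sunday (leap)
2231: Saturday
2230: Friday
2229: Thursday
2228: Tuesday (leap)
2227: Monday
2226: Sunday
2225: Saturday
2224: Thursday (leap)
2223: Wednesday
2222: Tuesday
2221: Monday
2220: Saturday (leap)
2219: Friday
2218: Thursday
2217: Wednesday
2216: Monday (leap)
2216 begins on a Monday and is a leap year.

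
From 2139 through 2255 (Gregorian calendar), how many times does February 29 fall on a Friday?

3

Leap years in 2139–2255: 28 of them.
Feb 29 weekday advances by 5 (mod 7) from one leap year to the next four years later (or differs when a century non-leap intervenes).
Leap-day weekdays: 2140:Mon 2144:Sat 2148:Thu 2152:Tue 2156:Sun 2160:Fri✓ 2164:Wed 2168:Mon 2172:Sat 2176:Thu 2180:Tue 2184:Sun 2188:Fri✓ 2192:Wed 2196:Mon 2204:Wed 2208:Mon 2212:Sat 2216:Thu 2220:Tue 2224:Sun 2228:Fri✓ 2232:Wed 2236:Mon 2240:Sat 2244:Thu 2248:Tue 2252:Sun
Friday: 2160, 2188, 2228 → 3.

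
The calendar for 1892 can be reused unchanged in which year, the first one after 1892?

1904

Two years share a calendar iff Jan 1 falls on the same weekday and both are leap or both are common. 1892: Jan 1 is Friday, leap year.
1893: Jan 1 Sunday, common
1894: Jan 1 Monday, common
1895: Jan 1 Tuesday, common
1896: Jan 1 Wednesday, leap
1897: Jan 1 Friday, common
1898: Jan 1 Saturday, common
1899: Jan 1 Sunday, common
1900: Jan 1 Monday, common
1901: Jan 1 Tuesday, common
1902: Jan 1 Wednesday, common
1903: Jan 1 Thursday, common
1904: Jan 1 Friday, leap
1904 matches on both conditions.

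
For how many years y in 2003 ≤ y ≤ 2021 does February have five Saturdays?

February has 28 days (29 in leap years); it has five Saturdays when Saturday falls among the first (month-length − 28) days — i.e. when February 1 is Saturday in a leap year (never in a common year).
February 1 by year: 2003:Sat 2004:Sun 2005:Tue 2006:Wed 2007:Thu 2008:Fri 2009:Sun 2010:Mon 2011:Tue 2012:Wed 2013:Fri 2014:Sat 2015:Sun 2016:Mon 2017:Wed 2018:Thu 2019:Fri 2020:Sat✓ 2021:Mon
Years with five Saturdays: 2020 → 1.

1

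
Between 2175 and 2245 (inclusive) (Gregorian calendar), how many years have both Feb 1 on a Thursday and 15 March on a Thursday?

Check each year's weekday for Feb 1 and 15 March:
  2175: Wed/Wed  2176: Thu/Fri  2177: Sat/Sat  2178: Sun/Sun  2179: Mon/Mon  2180: Tue/Wed  2181: Thu/Thu ✓  2182: Fri/Fri  2183: Sat/Sat  2184: Sun/Mon  2185: Tue/Tue  2186: Wed/Wed  2187: Thu/Thu ✓  2188: Fri/Sat  …(43 more)…  2232: Wed/Thu  2233: Fri/Fri  2234: Sat/Sat  2235: Sun/Sun  2236: Mon/Tue  2237: Wed/Wed  2238: Thu/Thu ✓  2239: Fri/Fri  2240: Sat/Sun  2241: Mon/Mon  2242: Tue/Tue  2243: Wed/Wed  2244: Thu/Fri  2245: Sat/Sat
Both conditions hold in: 2181, 2187, 2198, 2210, 2221, 2227, 2238 — 7.

7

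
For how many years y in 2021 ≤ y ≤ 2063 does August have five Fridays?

18

August has 31 days; it has five Fridays when Friday falls among the first (month-length − 28) days — i.e. when August 1 is one of Friday/Thursday/Wednesday.
August 1 by year: 2021:Sun 2022:Mon 2023:Tue 2024:Thu✓ 2025:Fri✓ 2026:Sat 2027:Sun 2028:Tue 2029:Wed✓ 2030:Thu✓ 2031:Fri✓ 2032:Sun 2033:Mon 2034:Tue 2035:Wed✓ …(13 more)… 2049:Sun 2050:Mon 2051:Tue 2052:Thu✓ 2053:Fri✓ 2054:Sat 2055:Sun 2056:Tue 2057:Wed✓ 2058:Thu✓ 2059:Fri✓ 2060:Sun 2061:Mon 2062:Tue 2063:Wed✓
Years with five Fridays: 2024, 2025, 2029, 2030, 2031, 2035, 2036, 2040, 2041, 2042, 2046, 2047, 2052, 2053, 2057, 2058, 2059, 2063 → 18.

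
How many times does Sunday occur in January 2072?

January 2072 has 31 days and begins on Friday.
The first Sunday is January 3.
Sundays fall on 3, 10, 17, 24, 31 — that's 5.

5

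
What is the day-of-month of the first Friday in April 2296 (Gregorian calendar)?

April 1, 2296 is a Wednesday, so the first Friday is the 3rd.
The first Friday is 3 + 0 = 3.

3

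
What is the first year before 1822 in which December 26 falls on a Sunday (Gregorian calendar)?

1819

From one year to the next, a fixed date's weekday advances by 1, or by 2 when a Feb 29 lies between the two dates.
1822: December 26 is Thursday.
1821: Wednesday (−1)
1820: Tuesday (−1)
1819: Sunday (−2)
December 26 falls on a Sunday in 1819.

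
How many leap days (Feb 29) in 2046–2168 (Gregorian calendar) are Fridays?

5

Leap years in 2046–2168: 30 of them.
Feb 29 weekday advances by 5 (mod 7) from one leap year to the next four years later (or differs when a century non-leap intervenes).
Leap-day weekdays: 2048:Sat 2052:Thu 2056:Tue 2060:Sun 2064:Fri✓ 2068:Wed 2072:Mon 2076:Sat 2080:Thu 2084:Tue 2088:Sun 2092:Fri✓ 2096:Wed …(4 more)… 2120:Thu 2124:Tue 2128:Sun 2132:Fri✓ 2136:Wed 2140:Mon 2144:Sat 2148:Thu 2152:Tue 2156:Sun 2160:Fri✓ 2164:Wed 2168:Mon
Friday: 2064, 2092, 2104, 2132, 2160 → 5.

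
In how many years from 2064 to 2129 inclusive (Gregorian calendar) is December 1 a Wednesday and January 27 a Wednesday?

8

Check each year's weekday for December 1 and January 27:
  2064: Mon/Sun  2065: Tue/Tue  2066: Wed/Wed ✓  2067: Thu/Thu  2068: Sat/Fri  2069: Sun/Sun  2070: Mon/Mon  2071: Tue/Tue  2072: Thu/Wed  2073: Fri/Fri  2074: Sat/Sat  2075: Sun/Sun  2076: Tue/Mon  2077: Wed/Wed ✓  …(38 more)…  2116: Tue/Mon  2117: Wed/Wed ✓  2118: Thu/Thu  2119: Fri/Fri  2120: Sun/Sat  2121: Mon/Mon  2122: Tue/Tue  2123: Wed/Wed ✓  2124: Fri/Thu  2125: Sat/Sat  2126: Sun/Sun  2127: Mon/Mon  2128: Wed/Tue  2129: Thu/Thu
Both conditions hold in: 2066, 2077, 2083, 2094, 2100, 2106, 2117, 2123 — 8.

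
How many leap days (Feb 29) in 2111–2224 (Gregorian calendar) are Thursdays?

Leap years in 2111–2224: 28 of them.
Feb 29 weekday advances by 5 (mod 7) from one leap year to the next four years later (or differs when a century non-leap intervenes).
Leap-day weekdays: 2112:Mon 2116:Sat 2120:Thu✓ 2124:Tue 2128:Sun 2132:Fri 2136:Wed 2140:Mon 2144:Sat 2148:Thu✓ 2152:Tue 2156:Sun 2160:Fri 2164:Wed 2168:Mon 2172:Sat 2176:Thu✓ 2180:Tue 2184:Sun 2188:Fri 2192:Wed 2196:Mon 2204:Wed 2208:Mon 2212:Sat 2216:Thu✓ 2220:Tue 2224:Sun
Thursday: 2120, 2148, 2176, 2216 → 4.

4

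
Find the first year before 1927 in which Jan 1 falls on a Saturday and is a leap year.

Jan 1 advances by 2 weekdays after a leap year and by 1 after a common year.
1927: Jan 1 is Saturday.
1926: Friday
1925: Thursday
1924: Tuesday (leap)
1923: Monday
1922: Sunday
1921: Saturday
1920: Thursday (leap)
1919: Wednesday
1918: Tuesday
1917: Monday
1916: Saturday (leap)
1916 begins on a Saturday and is a leap year.

1916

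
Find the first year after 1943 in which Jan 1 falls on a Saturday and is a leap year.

Jan 1 advances by 2 weekdays after a leap year and by 1 after a common year.
1943: Jan 1 is Friday.
1944: Saturday (leap)
1944 begins on a Saturday and is a leap year.

1944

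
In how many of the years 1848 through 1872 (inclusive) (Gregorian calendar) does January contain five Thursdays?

10

January has 31 days; it has five Thursdays when Thursday falls among the first (month-length − 28) days — i.e. when January 1 is one of Thursday/Wednesday/Tuesday.
January 1 by year: 1848:Sat 1849:Mon 1850:Tue✓ 1851:Wed✓ 1852:Thu✓ 1853:Sat 1854:Sun 1855:Mon 1856:Tue✓ 1857:Thu✓ 1858:Fri 1859:Sat 1860:Sun 1861:Tue✓ 1862:Wed✓ 1863:Thu✓ 1864:Fri 1865:Sun 1866:Mon 1867:Tue✓ 1868:Wed✓ 1869:Fri 1870:Sat 1871:Sun 1872:Mon
Years with five Thursdays: 1850, 1851, 1852, 1856, 1857, 1861, 1862, 1863, 1867, 1868 → 10.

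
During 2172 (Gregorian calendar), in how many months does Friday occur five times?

4

A month of length L has five Fridays iff its first Friday is on day ≤ L−28 (so day 1–3 in a 31-day month, 1–2 in a 30-day month, day 1 in a leap February).
Checking each month of 2172: Jan starts Wed (31d) ✓; Feb starts Sat (29d); Mar starts Sun (31d); Apr starts Wed (30d); May starts Fri (31d) ✓; Jun starts Mon (30d); Jul starts Wed (31d) ✓; Aug starts Sat (31d); Sep starts Tue (30d); Oct starts Thu (31d) ✓; Nov starts Sun (30d); Dec starts Tue (31d).
Five-Friday months: January, May, July, October → 4.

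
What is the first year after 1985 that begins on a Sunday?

Jan 1 advances by 2 weekdays after a leap year and by 1 after a common year.
1985: Jan 1 is Tuesday.
1986: Wednesday
1987: Thursday
1988: Friday (leap)
1989: Sunday
1989 begins on a Sunday

1989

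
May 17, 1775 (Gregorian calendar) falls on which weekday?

Wednesday

January 1, 1775 is a Sunday.
May 17 is day 137 of the year, i.e. 136 days after Jan 1.
136 mod 7 = 3, so advance 3 weekdays from Sunday: Wednesday.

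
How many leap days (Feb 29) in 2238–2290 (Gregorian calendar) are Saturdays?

2

Leap years in 2238–2290: 13 of them.
Feb 29 weekday advances by 5 (mod 7) from one leap year to the next four years later (or differs when a century non-leap intervenes).
Leap-day weekdays: 2240:Sat✓ 2244:Thu 2248:Tue 2252:Sun 2256:Fri 2260:Wed 2264:Mon 2268:Sat✓ 2272:Thu 2276:Tue 2280:Sun 2284:Fri 2288:Wed
Saturday: 2240, 2268 → 2.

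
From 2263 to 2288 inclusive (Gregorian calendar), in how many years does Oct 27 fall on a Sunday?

Track Oct 27's weekday year by year (advancing +1, or +2 across a Feb 29):
  2263: Tue  2264: Thu (+2)  2265: Fri (+1)  2266: Sat (+1)  2267: Sun (+1) ✓
  2268: Tue (+2)  2269: Wed (+1)  2270: Thu (+1)  2271: Fri (+1)  2272: Sun (+2) ✓
  2273: Mon (+1)  2274: Tue (+1)  2275: Wed (+1)  2276: Fri (+2)  2277: Sat (+1)
  2278: Sun (+1) ✓  2279: Mon (+1)  2280: Wed (+2)  2281: Thu (+1)  2282: Fri (+1)
  2283: Sat (+1)  2284: Mon (+2)  2285: Tue (+1)  2286: Wed (+1)  2287: Thu (+1)
  2288: Sat (+2)
Sunday years: 2267, 2272, 2278 — 3 in total.

3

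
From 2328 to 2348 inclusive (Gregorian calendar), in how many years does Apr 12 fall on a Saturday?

3

Track Apr 12's weekday year by year (advancing +1, or +2 across a Feb 29):
  2328: Thu  2329: Fri (+1)  2330: Sat (+1) ✓  2331: Sun (+1)  2332: Tue (+2)
  2333: Wed (+1)  2334: Thu (+1)  2335: Fri (+1)  2336: Sun (+2)  2337: Mon (+1)
  2338: Tue (+1)  2339: Wed (+1)  2340: Fri (+2)  2341: Sat (+1) ✓  2342: Sun (+1)
  2343: Mon (+1)  2344: Wed (+2)  2345: Thu (+1)  2346: Fri (+1)  2347: Sat (+1) ✓
  2348: Mon (+2)
Saturday years: 2330, 2341, 2347 — 3 in total.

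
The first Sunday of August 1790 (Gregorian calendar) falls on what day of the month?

August 1, 1790 is a Sunday, so the first Sunday is the 1st.
The first Sunday is 1 + 0 = 1.

1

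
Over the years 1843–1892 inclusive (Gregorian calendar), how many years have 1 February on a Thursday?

Track 1 February's weekday year by year (advancing +1, or +2 across a Feb 29):
  1843: Wed  1844: Thu (+1) ✓  1845: Sat (+2)  1846: Sun (+1)  1847: Mon (+1)
  1848: Tue (+1)  1849: Thu (+2) ✓  1850: Fri (+1)  1851: Sat (+1)  1852: Sun (+1)
  1853: Tue (+2)  1854: Wed (+1)  1855: Thu (+1) ✓  1856: Fri (+1)  … (22 more years) …
  1879: Sat (+1)  1880: Sun (+1)  1881: Tue (+2)  1882: Wed (+1)  1883: Thu (+1) ✓
  1884: Fri (+1)  1885: Sun (+2)  1886: Mon (+1)  1887: Tue (+1)  1888: Wed (+1)
  1889: Fri (+2)  1890: Sat (+1)  1891: Sun (+1)  1892: Mon (+1)
Thursday years: 1844, 1849, 1855, 1866, 1872, 1877, 1883 — 7 in total.

7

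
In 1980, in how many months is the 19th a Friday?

2

Check the 19th of each month of 1980: Jan 19: Sat, Feb 19: Tue, Mar 19: Wed, Apr 19: Sat, May 19: Mon, Jun 19: Thu, Jul 19: Sat, Aug 19: Tue, Sep 19: Fri, Oct 19: Sun, Nov 19: Wed, Dec 19: Fri.
Friday occurs in September, December — 2 months.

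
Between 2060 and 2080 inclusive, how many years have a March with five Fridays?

March has 31 days; it has five Fridays when Friday falls among the first (month-length − 28) days — i.e. when March 1 is one of Friday/Thursday/Wednesday.
March 1 by year: 2060:Mon 2061:Tue 2062:Wed✓ 2063:Thu✓ 2064:Sat 2065:Sun 2066:Mon 2067:Tue 2068:Thu✓ 2069:Fri✓ 2070:Sat 2071:Sun 2072:Tue 2073:Wed✓ 2074:Thu✓ 2075:Fri✓ 2076:Sun 2077:Mon 2078:Tue 2079:Wed✓ 2080:Fri✓
Years with five Fridays: 2062, 2063, 2068, 2069, 2073, 2074, 2075, 2079, 2080 → 9.

9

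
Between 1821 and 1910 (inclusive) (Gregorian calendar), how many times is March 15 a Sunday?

Track March 15's weekday year by year (advancing +1, or +2 across a Feb 29):
  1821: Thu  1822: Fri (+1)  1823: Sat (+1)  1824: Mon (+2)  1825: Tue (+1)
  1826: Wed (+1)  1827: Thu (+1)  1828: Sat (+2)  1829: Sun (+1) ✓  1830: Mon (+1)
  1831: Tue (+1)  1832: Thu (+2)  1833: Fri (+1)  1834: Sat (+1)  … (62 more years) …
  1897: Mon (+1)  1898: Tue (+1)  1899: Wed (+1)  1900: Thu (+1)  1901: Fri (+1)
  1902: Sat (+1)  1903: Sun (+1) ✓  1904: Tue (+2)  1905: Wed (+1)  1906: Thu (+1)
  1907: Fri (+1)  1908: Sun (+2) ✓  1909: Mon (+1)  1910: Tue (+1)
Sunday years: 1829, 1835, 1840, 1846, 1857, 1863, 1868, 1874, 1885, 1891, 1896, 1903, 1908 — 13 in total.

13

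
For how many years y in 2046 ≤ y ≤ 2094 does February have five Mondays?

1

February has 28 days (29 in leap years); it has five Mondays when Monday falls among the first (month-length − 28) days — i.e. when February 1 is Monday in a leap year (never in a common year).
February 1 by year: 2046:Thu 2047:Fri 2048:Sat 2049:Mon 2050:Tue 2051:Wed 2052:Thu 2053:Sat 2054:Sun 2055:Mon 2056:Tue 2057:Thu 2058:Fri 2059:Sat 2060:Sun …(19 more)… 2080:Thu 2081:Sat 2082:Sun 2083:Mon 2084:Tue 2085:Thu 2086:Fri 2087:Sat 2088:Sun 2089:Tue 2090:Wed 2091:Thu 2092:Fri 2093:Sun 2094:Mon
Years with five Mondays: 2072 → 1.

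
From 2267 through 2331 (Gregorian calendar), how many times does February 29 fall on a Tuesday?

Leap years in 2267–2331: 15 of them.
Feb 29 weekday advances by 5 (mod 7) from one leap year to the next four years later (or differs when a century non-leap intervenes).
Leap-day weekdays: 2268:Sat 2272:Thu 2276:Tue✓ 2280:Sun 2284:Fri 2288:Wed 2292:Mon 2296:Sat 2304:Mon 2308:Sat 2312:Thu 2316:Tue✓ 2320:Sun 2324:Fri 2328:Wed
Tuesday: 2276, 2316 → 2.

2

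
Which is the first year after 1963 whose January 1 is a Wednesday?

1964

Jan 1 advances by 2 weekdays after a leap year and by 1 after a common year.
1963: Jan 1 is Tuesday.
1964: Wednesday (leap)
1964 begins on a Wednesday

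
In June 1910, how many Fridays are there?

June 1910 has 30 days and begins on Wednesday.
The first Friday is June 3.
Fridays fall on 3, 10, 17, 24 — that's 4.

4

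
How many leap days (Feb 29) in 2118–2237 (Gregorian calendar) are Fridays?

Leap years in 2118–2237: 29 of them.
Feb 29 weekday advances by 5 (mod 7) from one leap year to the next four years later (or differs when a century non-leap intervenes).
Leap-day weekdays: 2120:Thu 2124:Tue 2128:Sun 2132:Fri✓ 2136:Wed 2140:Mon 2144:Sat 2148:Thu 2152:Tue 2156:Sun 2160:Fri✓ 2164:Wed 2168:Mon …(3 more)… 2184:Sun 2188:Fri✓ 2192:Wed 2196:Mon 2204:Wed 2208:Mon 2212:Sat 2216:Thu 2220:Tue 2224:Sun 2228:Fri✓ 2232:Wed 2236:Mon
Friday: 2132, 2160, 2188, 2228 → 4.

4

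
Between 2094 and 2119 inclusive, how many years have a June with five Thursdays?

June has 30 days; it has five Thursdays when Thursday falls among the first (month-length − 28) days — i.e. when June 1 is one of Thursday/Wednesday.
June 1 by year: 2094:Tue 2095:Wed✓ 2096:Fri 2097:Sat 2098:Sun 2099:Mon 2100:Tue 2101:Wed✓ 2102:Thu✓ 2103:Fri 2104:Sun 2105:Mon 2106:Tue 2107:Wed✓ 2108:Fri 2109:Sat 2110:Sun 2111:Mon 2112:Wed✓ 2113:Thu✓ 2114:Fri 2115:Sat 2116:Mon 2117:Tue 2118:Wed✓ 2119:Thu✓
Years with five Thursdays: 2095, 2101, 2102, 2107, 2112, 2113, 2118, 2119 → 8.

8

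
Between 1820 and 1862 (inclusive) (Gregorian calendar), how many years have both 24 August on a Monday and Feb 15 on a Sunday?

Check each year's weekday for 24 August and Feb 15:
  1820: Thu/Tue  1821: Fri/Thu  1822: Sat/Fri  1823: Sun/Sat  1824: Tue/Sun  1825: Wed/Tue  1826: Thu/Wed  1827: Fri/Thu  1828: Sun/Fri  1829: Mon/Sun ✓  1830: Tue/Mon  1831: Wed/Tue  1832: Fri/Wed  1833: Sat/Fri  …(15 more)…  1849: Fri/Thu  1850: Sat/Fri  1851: Sun/Sat  1852: Tue/Sun  1853: Wed/Tue  1854: Thu/Wed  1855: Fri/Thu  1856: Sun/Fri  1857: Mon/Sun ✓  1858: Tue/Mon  1859: Wed/Tue  1860: Fri/Wed  1861: Sat/Fri  1862: Sun/Sat
Both conditions hold in: 1829, 1835, 1846, 1857 — 4.

4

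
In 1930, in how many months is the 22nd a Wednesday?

Check the 22nd of each month of 1930: Jan 22: Wed, Feb 22: Sat, Mar 22: Sat, Apr 22: Tue, May 22: Thu, Jun 22: Sun, Jul 22: Tue, Aug 22: Fri, Sep 22: Mon, Oct 22: Wed, Nov 22: Sat, Dec 22: Mon.
Wednesday occurs in January, October — 2 months.

2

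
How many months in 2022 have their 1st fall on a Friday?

2

Check the 1st of each month of 2022: Jan 1: Sat, Feb 1: Tue, Mar 1: Tue, Apr 1: Fri, May 1: Sun, Jun 1: Wed, Jul 1: Fri, Aug 1: Mon, Sep 1: Thu, Oct 1: Sat, Nov 1: Tue, Dec 1: Thu.
Friday occurs in April, July — 2 months.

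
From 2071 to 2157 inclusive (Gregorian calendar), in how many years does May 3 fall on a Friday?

Track May 3's weekday year by year (advancing +1, or +2 across a Feb 29):
  2071: Sun  2072: Tue (+2)  2073: Wed (+1)  2074: Thu (+1)  2075: Fri (+1) ✓
  2076: Sun (+2)  2077: Mon (+1)  2078: Tue (+1)  2079: Wed (+1)  2080: Fri (+2) ✓
  2081: Sat (+1)  2082: Sun (+1)  2083: Mon (+1)  2084: Wed (+2)  … (59 more years) …
  2144: Sun (+2)  2145: Mon (+1)  2146: Tue (+1)  2147: Wed (+1)  2148: Fri (+2) ✓
  2149: Sat (+1)  2150: Sun (+1)  2151: Mon (+1)  2152: Wed (+2)  2153: Thu (+1)
  2154: Fri (+1) ✓  2155: Sat (+1)  2156: Mon (+2)  2157: Tue (+1)
Friday years: 2075, 2080, 2086, 2097, 2109, 2115, 2120, 2126, 2137, 2143, 2148, 2154 — 12 in total.

12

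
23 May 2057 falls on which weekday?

Wednesday

January 1, 2057 is a Monday.
May 23 is day 143 of the year, i.e. 142 days after Jan 1.
142 mod 7 = 2, so advance 2 weekdays from Monday: Wednesday.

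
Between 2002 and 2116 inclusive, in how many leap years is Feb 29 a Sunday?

4

Leap years in 2002–2116: 28 of them.
Feb 29 weekday advances by 5 (mod 7) from one leap year to the next four years later (or differs when a century non-leap intervenes).
Leap-day weekdays: 2004:Sun✓ 2008:Fri 2012:Wed 2016:Mon 2020:Sat 2024:Thu 2028:Tue 2032:Sun✓ 2036:Fri 2040:Wed 2044:Mon 2048:Sat 2052:Thu 2056:Tue 2060:Sun✓ 2064:Fri 2068:Wed 2072:Mon 2076:Sat 2080:Thu 2084:Tue 2088:Sun✓ 2092:Fri 2096:Wed 2104:Fri 2108:Wed 2112:Mon 2116:Sat
Sunday: 2004, 2032, 2060, 2088 → 4.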